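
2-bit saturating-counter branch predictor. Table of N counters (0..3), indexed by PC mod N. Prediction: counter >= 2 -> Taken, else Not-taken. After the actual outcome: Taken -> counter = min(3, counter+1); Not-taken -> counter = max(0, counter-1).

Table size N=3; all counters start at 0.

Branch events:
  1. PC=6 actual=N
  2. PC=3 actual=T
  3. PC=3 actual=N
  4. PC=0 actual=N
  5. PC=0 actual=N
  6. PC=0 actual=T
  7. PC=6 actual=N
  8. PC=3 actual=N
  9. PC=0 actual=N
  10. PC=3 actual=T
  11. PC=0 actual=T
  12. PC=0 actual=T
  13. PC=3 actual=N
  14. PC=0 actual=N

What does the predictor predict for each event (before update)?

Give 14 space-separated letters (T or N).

Ev 1: PC=6 idx=0 pred=N actual=N -> ctr[0]=0
Ev 2: PC=3 idx=0 pred=N actual=T -> ctr[0]=1
Ev 3: PC=3 idx=0 pred=N actual=N -> ctr[0]=0
Ev 4: PC=0 idx=0 pred=N actual=N -> ctr[0]=0
Ev 5: PC=0 idx=0 pred=N actual=N -> ctr[0]=0
Ev 6: PC=0 idx=0 pred=N actual=T -> ctr[0]=1
Ev 7: PC=6 idx=0 pred=N actual=N -> ctr[0]=0
Ev 8: PC=3 idx=0 pred=N actual=N -> ctr[0]=0
Ev 9: PC=0 idx=0 pred=N actual=N -> ctr[0]=0
Ev 10: PC=3 idx=0 pred=N actual=T -> ctr[0]=1
Ev 11: PC=0 idx=0 pred=N actual=T -> ctr[0]=2
Ev 12: PC=0 idx=0 pred=T actual=T -> ctr[0]=3
Ev 13: PC=3 idx=0 pred=T actual=N -> ctr[0]=2
Ev 14: PC=0 idx=0 pred=T actual=N -> ctr[0]=1

Answer: N N N N N N N N N N N T T T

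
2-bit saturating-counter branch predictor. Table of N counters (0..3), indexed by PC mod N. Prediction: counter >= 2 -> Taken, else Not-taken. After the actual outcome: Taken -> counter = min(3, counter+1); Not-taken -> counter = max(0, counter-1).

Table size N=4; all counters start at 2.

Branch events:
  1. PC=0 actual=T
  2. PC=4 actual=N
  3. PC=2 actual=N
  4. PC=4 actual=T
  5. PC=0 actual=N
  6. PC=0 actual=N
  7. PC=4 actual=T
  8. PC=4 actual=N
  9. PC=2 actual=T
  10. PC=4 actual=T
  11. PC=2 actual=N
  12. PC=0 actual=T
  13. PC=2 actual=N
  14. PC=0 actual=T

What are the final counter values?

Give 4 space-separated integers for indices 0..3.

Ev 1: PC=0 idx=0 pred=T actual=T -> ctr[0]=3
Ev 2: PC=4 idx=0 pred=T actual=N -> ctr[0]=2
Ev 3: PC=2 idx=2 pred=T actual=N -> ctr[2]=1
Ev 4: PC=4 idx=0 pred=T actual=T -> ctr[0]=3
Ev 5: PC=0 idx=0 pred=T actual=N -> ctr[0]=2
Ev 6: PC=0 idx=0 pred=T actual=N -> ctr[0]=1
Ev 7: PC=4 idx=0 pred=N actual=T -> ctr[0]=2
Ev 8: PC=4 idx=0 pred=T actual=N -> ctr[0]=1
Ev 9: PC=2 idx=2 pred=N actual=T -> ctr[2]=2
Ev 10: PC=4 idx=0 pred=N actual=T -> ctr[0]=2
Ev 11: PC=2 idx=2 pred=T actual=N -> ctr[2]=1
Ev 12: PC=0 idx=0 pred=T actual=T -> ctr[0]=3
Ev 13: PC=2 idx=2 pred=N actual=N -> ctr[2]=0
Ev 14: PC=0 idx=0 pred=T actual=T -> ctr[0]=3

Answer: 3 2 0 2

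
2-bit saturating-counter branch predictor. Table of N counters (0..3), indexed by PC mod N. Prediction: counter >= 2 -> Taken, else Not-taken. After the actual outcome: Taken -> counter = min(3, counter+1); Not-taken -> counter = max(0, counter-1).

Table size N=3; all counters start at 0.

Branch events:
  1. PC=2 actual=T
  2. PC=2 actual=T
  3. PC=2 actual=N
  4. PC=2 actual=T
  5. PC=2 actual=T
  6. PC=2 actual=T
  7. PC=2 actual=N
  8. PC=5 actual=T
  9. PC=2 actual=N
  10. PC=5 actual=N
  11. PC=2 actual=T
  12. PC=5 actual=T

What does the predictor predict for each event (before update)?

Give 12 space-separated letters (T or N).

Ev 1: PC=2 idx=2 pred=N actual=T -> ctr[2]=1
Ev 2: PC=2 idx=2 pred=N actual=T -> ctr[2]=2
Ev 3: PC=2 idx=2 pred=T actual=N -> ctr[2]=1
Ev 4: PC=2 idx=2 pred=N actual=T -> ctr[2]=2
Ev 5: PC=2 idx=2 pred=T actual=T -> ctr[2]=3
Ev 6: PC=2 idx=2 pred=T actual=T -> ctr[2]=3
Ev 7: PC=2 idx=2 pred=T actual=N -> ctr[2]=2
Ev 8: PC=5 idx=2 pred=T actual=T -> ctr[2]=3
Ev 9: PC=2 idx=2 pred=T actual=N -> ctr[2]=2
Ev 10: PC=5 idx=2 pred=T actual=N -> ctr[2]=1
Ev 11: PC=2 idx=2 pred=N actual=T -> ctr[2]=2
Ev 12: PC=5 idx=2 pred=T actual=T -> ctr[2]=3

Answer: N N T N T T T T T T N T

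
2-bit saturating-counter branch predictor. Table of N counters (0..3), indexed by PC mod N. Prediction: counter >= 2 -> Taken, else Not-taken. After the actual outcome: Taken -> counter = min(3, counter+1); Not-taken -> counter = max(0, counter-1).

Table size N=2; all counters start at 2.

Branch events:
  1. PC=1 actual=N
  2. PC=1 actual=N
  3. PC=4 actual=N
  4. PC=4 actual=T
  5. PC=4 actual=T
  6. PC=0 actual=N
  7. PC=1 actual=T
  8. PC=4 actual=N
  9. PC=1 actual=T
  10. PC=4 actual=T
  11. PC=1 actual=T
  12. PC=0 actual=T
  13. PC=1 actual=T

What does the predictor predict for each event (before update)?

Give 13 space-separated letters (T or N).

Answer: T N T N T T N T N N T T T

Derivation:
Ev 1: PC=1 idx=1 pred=T actual=N -> ctr[1]=1
Ev 2: PC=1 idx=1 pred=N actual=N -> ctr[1]=0
Ev 3: PC=4 idx=0 pred=T actual=N -> ctr[0]=1
Ev 4: PC=4 idx=0 pred=N actual=T -> ctr[0]=2
Ev 5: PC=4 idx=0 pred=T actual=T -> ctr[0]=3
Ev 6: PC=0 idx=0 pred=T actual=N -> ctr[0]=2
Ev 7: PC=1 idx=1 pred=N actual=T -> ctr[1]=1
Ev 8: PC=4 idx=0 pred=T actual=N -> ctr[0]=1
Ev 9: PC=1 idx=1 pred=N actual=T -> ctr[1]=2
Ev 10: PC=4 idx=0 pred=N actual=T -> ctr[0]=2
Ev 11: PC=1 idx=1 pred=T actual=T -> ctr[1]=3
Ev 12: PC=0 idx=0 pred=T actual=T -> ctr[0]=3
Ev 13: PC=1 idx=1 pred=T actual=T -> ctr[1]=3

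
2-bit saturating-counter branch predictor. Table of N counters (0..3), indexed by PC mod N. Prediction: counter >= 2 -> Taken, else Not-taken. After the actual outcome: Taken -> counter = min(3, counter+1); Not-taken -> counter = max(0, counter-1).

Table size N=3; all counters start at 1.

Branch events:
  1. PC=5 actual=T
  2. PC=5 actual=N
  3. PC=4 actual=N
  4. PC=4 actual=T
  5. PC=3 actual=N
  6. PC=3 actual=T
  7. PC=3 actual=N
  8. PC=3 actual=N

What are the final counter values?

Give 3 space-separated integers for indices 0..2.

Ev 1: PC=5 idx=2 pred=N actual=T -> ctr[2]=2
Ev 2: PC=5 idx=2 pred=T actual=N -> ctr[2]=1
Ev 3: PC=4 idx=1 pred=N actual=N -> ctr[1]=0
Ev 4: PC=4 idx=1 pred=N actual=T -> ctr[1]=1
Ev 5: PC=3 idx=0 pred=N actual=N -> ctr[0]=0
Ev 6: PC=3 idx=0 pred=N actual=T -> ctr[0]=1
Ev 7: PC=3 idx=0 pred=N actual=N -> ctr[0]=0
Ev 8: PC=3 idx=0 pred=N actual=N -> ctr[0]=0

Answer: 0 1 1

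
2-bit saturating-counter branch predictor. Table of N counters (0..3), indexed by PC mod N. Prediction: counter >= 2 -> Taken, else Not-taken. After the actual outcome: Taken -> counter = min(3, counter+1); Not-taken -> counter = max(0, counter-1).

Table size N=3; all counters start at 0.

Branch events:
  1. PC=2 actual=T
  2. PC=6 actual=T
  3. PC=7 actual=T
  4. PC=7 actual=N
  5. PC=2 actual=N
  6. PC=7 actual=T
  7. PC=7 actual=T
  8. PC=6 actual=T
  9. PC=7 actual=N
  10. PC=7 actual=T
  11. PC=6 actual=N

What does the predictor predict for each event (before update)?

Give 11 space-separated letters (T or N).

Answer: N N N N N N N N T N T

Derivation:
Ev 1: PC=2 idx=2 pred=N actual=T -> ctr[2]=1
Ev 2: PC=6 idx=0 pred=N actual=T -> ctr[0]=1
Ev 3: PC=7 idx=1 pred=N actual=T -> ctr[1]=1
Ev 4: PC=7 idx=1 pred=N actual=N -> ctr[1]=0
Ev 5: PC=2 idx=2 pred=N actual=N -> ctr[2]=0
Ev 6: PC=7 idx=1 pred=N actual=T -> ctr[1]=1
Ev 7: PC=7 idx=1 pred=N actual=T -> ctr[1]=2
Ev 8: PC=6 idx=0 pred=N actual=T -> ctr[0]=2
Ev 9: PC=7 idx=1 pred=T actual=N -> ctr[1]=1
Ev 10: PC=7 idx=1 pred=N actual=T -> ctr[1]=2
Ev 11: PC=6 idx=0 pred=T actual=N -> ctr[0]=1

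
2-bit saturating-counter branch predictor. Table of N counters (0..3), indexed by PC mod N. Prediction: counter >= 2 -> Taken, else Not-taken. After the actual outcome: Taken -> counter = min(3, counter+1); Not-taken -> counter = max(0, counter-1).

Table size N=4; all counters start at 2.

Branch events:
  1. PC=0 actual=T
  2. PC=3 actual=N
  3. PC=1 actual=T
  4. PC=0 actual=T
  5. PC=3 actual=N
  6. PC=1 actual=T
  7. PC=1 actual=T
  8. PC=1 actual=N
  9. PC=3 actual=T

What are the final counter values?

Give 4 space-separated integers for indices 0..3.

Ev 1: PC=0 idx=0 pred=T actual=T -> ctr[0]=3
Ev 2: PC=3 idx=3 pred=T actual=N -> ctr[3]=1
Ev 3: PC=1 idx=1 pred=T actual=T -> ctr[1]=3
Ev 4: PC=0 idx=0 pred=T actual=T -> ctr[0]=3
Ev 5: PC=3 idx=3 pred=N actual=N -> ctr[3]=0
Ev 6: PC=1 idx=1 pred=T actual=T -> ctr[1]=3
Ev 7: PC=1 idx=1 pred=T actual=T -> ctr[1]=3
Ev 8: PC=1 idx=1 pred=T actual=N -> ctr[1]=2
Ev 9: PC=3 idx=3 pred=N actual=T -> ctr[3]=1

Answer: 3 2 2 1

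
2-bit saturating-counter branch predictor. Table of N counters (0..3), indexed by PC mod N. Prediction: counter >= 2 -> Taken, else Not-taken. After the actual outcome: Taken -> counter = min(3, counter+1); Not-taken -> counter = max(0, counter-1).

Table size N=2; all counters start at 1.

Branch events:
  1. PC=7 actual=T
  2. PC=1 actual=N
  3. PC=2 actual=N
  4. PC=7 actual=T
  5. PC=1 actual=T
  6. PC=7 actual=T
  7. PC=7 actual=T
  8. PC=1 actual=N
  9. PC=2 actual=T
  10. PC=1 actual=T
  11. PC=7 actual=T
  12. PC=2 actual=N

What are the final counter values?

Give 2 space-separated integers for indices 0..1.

Answer: 0 3

Derivation:
Ev 1: PC=7 idx=1 pred=N actual=T -> ctr[1]=2
Ev 2: PC=1 idx=1 pred=T actual=N -> ctr[1]=1
Ev 3: PC=2 idx=0 pred=N actual=N -> ctr[0]=0
Ev 4: PC=7 idx=1 pred=N actual=T -> ctr[1]=2
Ev 5: PC=1 idx=1 pred=T actual=T -> ctr[1]=3
Ev 6: PC=7 idx=1 pred=T actual=T -> ctr[1]=3
Ev 7: PC=7 idx=1 pred=T actual=T -> ctr[1]=3
Ev 8: PC=1 idx=1 pred=T actual=N -> ctr[1]=2
Ev 9: PC=2 idx=0 pred=N actual=T -> ctr[0]=1
Ev 10: PC=1 idx=1 pred=T actual=T -> ctr[1]=3
Ev 11: PC=7 idx=1 pred=T actual=T -> ctr[1]=3
Ev 12: PC=2 idx=0 pred=N actual=N -> ctr[0]=0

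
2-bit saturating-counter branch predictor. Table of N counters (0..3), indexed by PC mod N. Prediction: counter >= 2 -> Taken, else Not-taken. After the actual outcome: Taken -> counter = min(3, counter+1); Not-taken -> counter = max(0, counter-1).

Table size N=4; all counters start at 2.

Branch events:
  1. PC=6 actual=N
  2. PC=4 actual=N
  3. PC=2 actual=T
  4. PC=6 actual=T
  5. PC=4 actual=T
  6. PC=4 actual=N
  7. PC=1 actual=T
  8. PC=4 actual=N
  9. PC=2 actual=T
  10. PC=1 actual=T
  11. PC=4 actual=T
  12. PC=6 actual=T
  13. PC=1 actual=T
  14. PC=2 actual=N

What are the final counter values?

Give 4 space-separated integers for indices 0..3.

Answer: 1 3 2 2

Derivation:
Ev 1: PC=6 idx=2 pred=T actual=N -> ctr[2]=1
Ev 2: PC=4 idx=0 pred=T actual=N -> ctr[0]=1
Ev 3: PC=2 idx=2 pred=N actual=T -> ctr[2]=2
Ev 4: PC=6 idx=2 pred=T actual=T -> ctr[2]=3
Ev 5: PC=4 idx=0 pred=N actual=T -> ctr[0]=2
Ev 6: PC=4 idx=0 pred=T actual=N -> ctr[0]=1
Ev 7: PC=1 idx=1 pred=T actual=T -> ctr[1]=3
Ev 8: PC=4 idx=0 pred=N actual=N -> ctr[0]=0
Ev 9: PC=2 idx=2 pred=T actual=T -> ctr[2]=3
Ev 10: PC=1 idx=1 pred=T actual=T -> ctr[1]=3
Ev 11: PC=4 idx=0 pred=N actual=T -> ctr[0]=1
Ev 12: PC=6 idx=2 pred=T actual=T -> ctr[2]=3
Ev 13: PC=1 idx=1 pred=T actual=T -> ctr[1]=3
Ev 14: PC=2 idx=2 pred=T actual=N -> ctr[2]=2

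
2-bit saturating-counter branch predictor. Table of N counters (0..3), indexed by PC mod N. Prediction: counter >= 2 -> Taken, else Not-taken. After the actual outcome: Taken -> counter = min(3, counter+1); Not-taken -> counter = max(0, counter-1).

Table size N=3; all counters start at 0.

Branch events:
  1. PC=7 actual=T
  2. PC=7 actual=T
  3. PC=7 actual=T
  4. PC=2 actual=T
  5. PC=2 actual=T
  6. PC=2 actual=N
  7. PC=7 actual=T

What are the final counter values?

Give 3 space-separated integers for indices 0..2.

Answer: 0 3 1

Derivation:
Ev 1: PC=7 idx=1 pred=N actual=T -> ctr[1]=1
Ev 2: PC=7 idx=1 pred=N actual=T -> ctr[1]=2
Ev 3: PC=7 idx=1 pred=T actual=T -> ctr[1]=3
Ev 4: PC=2 idx=2 pred=N actual=T -> ctr[2]=1
Ev 5: PC=2 idx=2 pred=N actual=T -> ctr[2]=2
Ev 6: PC=2 idx=2 pred=T actual=N -> ctr[2]=1
Ev 7: PC=7 idx=1 pred=T actual=T -> ctr[1]=3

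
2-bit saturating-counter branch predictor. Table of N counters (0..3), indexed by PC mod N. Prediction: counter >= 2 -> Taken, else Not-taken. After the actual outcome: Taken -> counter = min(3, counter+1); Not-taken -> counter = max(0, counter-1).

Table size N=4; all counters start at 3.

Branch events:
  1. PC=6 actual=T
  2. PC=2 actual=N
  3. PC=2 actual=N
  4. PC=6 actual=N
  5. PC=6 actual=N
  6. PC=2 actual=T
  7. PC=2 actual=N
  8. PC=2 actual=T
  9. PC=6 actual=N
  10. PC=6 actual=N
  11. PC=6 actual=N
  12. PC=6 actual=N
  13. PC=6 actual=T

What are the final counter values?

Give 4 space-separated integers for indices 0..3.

Ev 1: PC=6 idx=2 pred=T actual=T -> ctr[2]=3
Ev 2: PC=2 idx=2 pred=T actual=N -> ctr[2]=2
Ev 3: PC=2 idx=2 pred=T actual=N -> ctr[2]=1
Ev 4: PC=6 idx=2 pred=N actual=N -> ctr[2]=0
Ev 5: PC=6 idx=2 pred=N actual=N -> ctr[2]=0
Ev 6: PC=2 idx=2 pred=N actual=T -> ctr[2]=1
Ev 7: PC=2 idx=2 pred=N actual=N -> ctr[2]=0
Ev 8: PC=2 idx=2 pred=N actual=T -> ctr[2]=1
Ev 9: PC=6 idx=2 pred=N actual=N -> ctr[2]=0
Ev 10: PC=6 idx=2 pred=N actual=N -> ctr[2]=0
Ev 11: PC=6 idx=2 pred=N actual=N -> ctr[2]=0
Ev 12: PC=6 idx=2 pred=N actual=N -> ctr[2]=0
Ev 13: PC=6 idx=2 pred=N actual=T -> ctr[2]=1

Answer: 3 3 1 3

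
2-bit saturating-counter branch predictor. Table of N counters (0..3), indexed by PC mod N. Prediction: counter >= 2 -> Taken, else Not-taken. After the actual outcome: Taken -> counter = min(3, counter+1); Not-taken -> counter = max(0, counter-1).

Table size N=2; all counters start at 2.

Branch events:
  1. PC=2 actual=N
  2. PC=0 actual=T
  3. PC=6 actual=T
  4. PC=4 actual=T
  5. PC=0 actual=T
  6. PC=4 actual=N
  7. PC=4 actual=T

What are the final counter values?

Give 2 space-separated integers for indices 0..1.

Answer: 3 2

Derivation:
Ev 1: PC=2 idx=0 pred=T actual=N -> ctr[0]=1
Ev 2: PC=0 idx=0 pred=N actual=T -> ctr[0]=2
Ev 3: PC=6 idx=0 pred=T actual=T -> ctr[0]=3
Ev 4: PC=4 idx=0 pred=T actual=T -> ctr[0]=3
Ev 5: PC=0 idx=0 pred=T actual=T -> ctr[0]=3
Ev 6: PC=4 idx=0 pred=T actual=N -> ctr[0]=2
Ev 7: PC=4 idx=0 pred=T actual=T -> ctr[0]=3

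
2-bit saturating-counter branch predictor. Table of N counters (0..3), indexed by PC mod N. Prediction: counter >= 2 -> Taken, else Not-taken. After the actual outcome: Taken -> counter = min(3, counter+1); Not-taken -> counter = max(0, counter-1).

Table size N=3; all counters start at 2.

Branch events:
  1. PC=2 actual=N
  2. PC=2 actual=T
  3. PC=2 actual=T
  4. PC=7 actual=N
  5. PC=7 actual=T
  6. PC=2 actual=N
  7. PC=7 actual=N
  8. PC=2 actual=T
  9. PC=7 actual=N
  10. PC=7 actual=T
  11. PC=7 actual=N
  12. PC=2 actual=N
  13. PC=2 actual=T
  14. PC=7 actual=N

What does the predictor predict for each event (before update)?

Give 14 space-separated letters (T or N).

Answer: T N T T N T T T N N N T T N

Derivation:
Ev 1: PC=2 idx=2 pred=T actual=N -> ctr[2]=1
Ev 2: PC=2 idx=2 pred=N actual=T -> ctr[2]=2
Ev 3: PC=2 idx=2 pred=T actual=T -> ctr[2]=3
Ev 4: PC=7 idx=1 pred=T actual=N -> ctr[1]=1
Ev 5: PC=7 idx=1 pred=N actual=T -> ctr[1]=2
Ev 6: PC=2 idx=2 pred=T actual=N -> ctr[2]=2
Ev 7: PC=7 idx=1 pred=T actual=N -> ctr[1]=1
Ev 8: PC=2 idx=2 pred=T actual=T -> ctr[2]=3
Ev 9: PC=7 idx=1 pred=N actual=N -> ctr[1]=0
Ev 10: PC=7 idx=1 pred=N actual=T -> ctr[1]=1
Ev 11: PC=7 idx=1 pred=N actual=N -> ctr[1]=0
Ev 12: PC=2 idx=2 pred=T actual=N -> ctr[2]=2
Ev 13: PC=2 idx=2 pred=T actual=T -> ctr[2]=3
Ev 14: PC=7 idx=1 pred=N actual=N -> ctr[1]=0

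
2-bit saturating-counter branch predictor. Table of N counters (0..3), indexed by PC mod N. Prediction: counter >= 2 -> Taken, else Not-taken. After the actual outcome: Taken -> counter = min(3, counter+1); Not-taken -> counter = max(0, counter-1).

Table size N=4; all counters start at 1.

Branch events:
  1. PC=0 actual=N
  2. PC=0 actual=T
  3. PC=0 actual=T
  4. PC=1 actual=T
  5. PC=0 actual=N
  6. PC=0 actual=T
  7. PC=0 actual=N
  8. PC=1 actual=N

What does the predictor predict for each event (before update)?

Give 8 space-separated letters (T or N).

Answer: N N N N T N T T

Derivation:
Ev 1: PC=0 idx=0 pred=N actual=N -> ctr[0]=0
Ev 2: PC=0 idx=0 pred=N actual=T -> ctr[0]=1
Ev 3: PC=0 idx=0 pred=N actual=T -> ctr[0]=2
Ev 4: PC=1 idx=1 pred=N actual=T -> ctr[1]=2
Ev 5: PC=0 idx=0 pred=T actual=N -> ctr[0]=1
Ev 6: PC=0 idx=0 pred=N actual=T -> ctr[0]=2
Ev 7: PC=0 idx=0 pred=T actual=N -> ctr[0]=1
Ev 8: PC=1 idx=1 pred=T actual=N -> ctr[1]=1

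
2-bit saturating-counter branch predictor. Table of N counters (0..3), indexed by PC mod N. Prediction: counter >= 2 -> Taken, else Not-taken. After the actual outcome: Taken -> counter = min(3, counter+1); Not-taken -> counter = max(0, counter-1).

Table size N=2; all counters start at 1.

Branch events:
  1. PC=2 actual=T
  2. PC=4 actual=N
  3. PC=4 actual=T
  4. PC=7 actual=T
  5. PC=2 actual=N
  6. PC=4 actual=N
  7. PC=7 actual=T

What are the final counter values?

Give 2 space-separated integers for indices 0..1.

Ev 1: PC=2 idx=0 pred=N actual=T -> ctr[0]=2
Ev 2: PC=4 idx=0 pred=T actual=N -> ctr[0]=1
Ev 3: PC=4 idx=0 pred=N actual=T -> ctr[0]=2
Ev 4: PC=7 idx=1 pred=N actual=T -> ctr[1]=2
Ev 5: PC=2 idx=0 pred=T actual=N -> ctr[0]=1
Ev 6: PC=4 idx=0 pred=N actual=N -> ctr[0]=0
Ev 7: PC=7 idx=1 pred=T actual=T -> ctr[1]=3

Answer: 0 3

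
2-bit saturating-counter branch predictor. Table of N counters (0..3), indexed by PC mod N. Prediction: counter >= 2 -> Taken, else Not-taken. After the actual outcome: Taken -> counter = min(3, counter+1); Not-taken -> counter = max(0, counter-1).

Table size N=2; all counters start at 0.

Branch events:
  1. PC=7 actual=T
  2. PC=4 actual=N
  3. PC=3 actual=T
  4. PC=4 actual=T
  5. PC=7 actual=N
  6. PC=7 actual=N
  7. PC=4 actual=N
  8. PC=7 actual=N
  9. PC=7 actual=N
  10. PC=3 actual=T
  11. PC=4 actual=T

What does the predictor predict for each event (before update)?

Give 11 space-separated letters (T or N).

Answer: N N N N T N N N N N N

Derivation:
Ev 1: PC=7 idx=1 pred=N actual=T -> ctr[1]=1
Ev 2: PC=4 idx=0 pred=N actual=N -> ctr[0]=0
Ev 3: PC=3 idx=1 pred=N actual=T -> ctr[1]=2
Ev 4: PC=4 idx=0 pred=N actual=T -> ctr[0]=1
Ev 5: PC=7 idx=1 pred=T actual=N -> ctr[1]=1
Ev 6: PC=7 idx=1 pred=N actual=N -> ctr[1]=0
Ev 7: PC=4 idx=0 pred=N actual=N -> ctr[0]=0
Ev 8: PC=7 idx=1 pred=N actual=N -> ctr[1]=0
Ev 9: PC=7 idx=1 pred=N actual=N -> ctr[1]=0
Ev 10: PC=3 idx=1 pred=N actual=T -> ctr[1]=1
Ev 11: PC=4 idx=0 pred=N actual=T -> ctr[0]=1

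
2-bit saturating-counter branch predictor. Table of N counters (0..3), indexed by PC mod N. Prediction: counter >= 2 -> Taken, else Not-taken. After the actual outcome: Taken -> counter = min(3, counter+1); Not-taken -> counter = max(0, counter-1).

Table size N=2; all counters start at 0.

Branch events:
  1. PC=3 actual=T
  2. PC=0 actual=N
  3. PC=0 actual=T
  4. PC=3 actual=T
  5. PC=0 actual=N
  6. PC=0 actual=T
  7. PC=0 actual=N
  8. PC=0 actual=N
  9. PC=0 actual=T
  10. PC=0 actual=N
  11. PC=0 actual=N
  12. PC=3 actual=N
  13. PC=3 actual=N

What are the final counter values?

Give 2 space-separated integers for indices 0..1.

Answer: 0 0

Derivation:
Ev 1: PC=3 idx=1 pred=N actual=T -> ctr[1]=1
Ev 2: PC=0 idx=0 pred=N actual=N -> ctr[0]=0
Ev 3: PC=0 idx=0 pred=N actual=T -> ctr[0]=1
Ev 4: PC=3 idx=1 pred=N actual=T -> ctr[1]=2
Ev 5: PC=0 idx=0 pred=N actual=N -> ctr[0]=0
Ev 6: PC=0 idx=0 pred=N actual=T -> ctr[0]=1
Ev 7: PC=0 idx=0 pred=N actual=N -> ctr[0]=0
Ev 8: PC=0 idx=0 pred=N actual=N -> ctr[0]=0
Ev 9: PC=0 idx=0 pred=N actual=T -> ctr[0]=1
Ev 10: PC=0 idx=0 pred=N actual=N -> ctr[0]=0
Ev 11: PC=0 idx=0 pred=N actual=N -> ctr[0]=0
Ev 12: PC=3 idx=1 pred=T actual=N -> ctr[1]=1
Ev 13: PC=3 idx=1 pred=N actual=N -> ctr[1]=0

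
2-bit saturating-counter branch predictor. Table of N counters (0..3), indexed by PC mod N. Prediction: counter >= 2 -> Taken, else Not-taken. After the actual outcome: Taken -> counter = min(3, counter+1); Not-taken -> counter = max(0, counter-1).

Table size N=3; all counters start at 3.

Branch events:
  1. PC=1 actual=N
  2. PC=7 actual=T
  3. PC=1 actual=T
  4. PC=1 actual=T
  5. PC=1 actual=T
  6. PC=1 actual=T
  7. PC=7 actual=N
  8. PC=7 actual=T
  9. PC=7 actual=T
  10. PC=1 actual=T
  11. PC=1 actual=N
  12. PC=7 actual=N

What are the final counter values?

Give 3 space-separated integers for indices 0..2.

Ev 1: PC=1 idx=1 pred=T actual=N -> ctr[1]=2
Ev 2: PC=7 idx=1 pred=T actual=T -> ctr[1]=3
Ev 3: PC=1 idx=1 pred=T actual=T -> ctr[1]=3
Ev 4: PC=1 idx=1 pred=T actual=T -> ctr[1]=3
Ev 5: PC=1 idx=1 pred=T actual=T -> ctr[1]=3
Ev 6: PC=1 idx=1 pred=T actual=T -> ctr[1]=3
Ev 7: PC=7 idx=1 pred=T actual=N -> ctr[1]=2
Ev 8: PC=7 idx=1 pred=T actual=T -> ctr[1]=3
Ev 9: PC=7 idx=1 pred=T actual=T -> ctr[1]=3
Ev 10: PC=1 idx=1 pred=T actual=T -> ctr[1]=3
Ev 11: PC=1 idx=1 pred=T actual=N -> ctr[1]=2
Ev 12: PC=7 idx=1 pred=T actual=N -> ctr[1]=1

Answer: 3 1 3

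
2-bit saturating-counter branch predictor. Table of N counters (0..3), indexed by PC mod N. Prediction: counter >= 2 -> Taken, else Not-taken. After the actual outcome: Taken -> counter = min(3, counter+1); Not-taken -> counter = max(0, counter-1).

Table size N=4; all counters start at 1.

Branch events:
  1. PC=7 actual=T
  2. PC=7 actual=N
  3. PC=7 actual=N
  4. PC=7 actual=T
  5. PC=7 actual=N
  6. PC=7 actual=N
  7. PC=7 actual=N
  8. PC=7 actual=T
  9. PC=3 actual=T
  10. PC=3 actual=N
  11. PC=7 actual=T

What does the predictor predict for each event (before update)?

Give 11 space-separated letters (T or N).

Answer: N T N N N N N N N T N

Derivation:
Ev 1: PC=7 idx=3 pred=N actual=T -> ctr[3]=2
Ev 2: PC=7 idx=3 pred=T actual=N -> ctr[3]=1
Ev 3: PC=7 idx=3 pred=N actual=N -> ctr[3]=0
Ev 4: PC=7 idx=3 pred=N actual=T -> ctr[3]=1
Ev 5: PC=7 idx=3 pred=N actual=N -> ctr[3]=0
Ev 6: PC=7 idx=3 pred=N actual=N -> ctr[3]=0
Ev 7: PC=7 idx=3 pred=N actual=N -> ctr[3]=0
Ev 8: PC=7 idx=3 pred=N actual=T -> ctr[3]=1
Ev 9: PC=3 idx=3 pred=N actual=T -> ctr[3]=2
Ev 10: PC=3 idx=3 pred=T actual=N -> ctr[3]=1
Ev 11: PC=7 idx=3 pred=N actual=T -> ctr[3]=2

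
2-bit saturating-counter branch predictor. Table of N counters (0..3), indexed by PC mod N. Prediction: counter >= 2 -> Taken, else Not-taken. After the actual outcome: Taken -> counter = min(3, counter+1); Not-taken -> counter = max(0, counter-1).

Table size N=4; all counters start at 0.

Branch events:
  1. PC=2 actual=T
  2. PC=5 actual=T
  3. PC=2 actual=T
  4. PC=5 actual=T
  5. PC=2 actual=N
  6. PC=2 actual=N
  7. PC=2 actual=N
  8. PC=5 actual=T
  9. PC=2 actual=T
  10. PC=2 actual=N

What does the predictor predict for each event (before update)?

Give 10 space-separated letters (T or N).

Answer: N N N N T N N T N N

Derivation:
Ev 1: PC=2 idx=2 pred=N actual=T -> ctr[2]=1
Ev 2: PC=5 idx=1 pred=N actual=T -> ctr[1]=1
Ev 3: PC=2 idx=2 pred=N actual=T -> ctr[2]=2
Ev 4: PC=5 idx=1 pred=N actual=T -> ctr[1]=2
Ev 5: PC=2 idx=2 pred=T actual=N -> ctr[2]=1
Ev 6: PC=2 idx=2 pred=N actual=N -> ctr[2]=0
Ev 7: PC=2 idx=2 pred=N actual=N -> ctr[2]=0
Ev 8: PC=5 idx=1 pred=T actual=T -> ctr[1]=3
Ev 9: PC=2 idx=2 pred=N actual=T -> ctr[2]=1
Ev 10: PC=2 idx=2 pred=N actual=N -> ctr[2]=0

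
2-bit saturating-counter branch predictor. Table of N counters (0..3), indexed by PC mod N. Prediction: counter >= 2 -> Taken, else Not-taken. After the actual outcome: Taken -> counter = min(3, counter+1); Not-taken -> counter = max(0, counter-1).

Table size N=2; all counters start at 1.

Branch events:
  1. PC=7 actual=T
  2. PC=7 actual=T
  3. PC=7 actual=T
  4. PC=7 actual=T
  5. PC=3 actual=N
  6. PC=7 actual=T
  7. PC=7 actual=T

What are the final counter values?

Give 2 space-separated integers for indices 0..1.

Ev 1: PC=7 idx=1 pred=N actual=T -> ctr[1]=2
Ev 2: PC=7 idx=1 pred=T actual=T -> ctr[1]=3
Ev 3: PC=7 idx=1 pred=T actual=T -> ctr[1]=3
Ev 4: PC=7 idx=1 pred=T actual=T -> ctr[1]=3
Ev 5: PC=3 idx=1 pred=T actual=N -> ctr[1]=2
Ev 6: PC=7 idx=1 pred=T actual=T -> ctr[1]=3
Ev 7: PC=7 idx=1 pred=T actual=T -> ctr[1]=3

Answer: 1 3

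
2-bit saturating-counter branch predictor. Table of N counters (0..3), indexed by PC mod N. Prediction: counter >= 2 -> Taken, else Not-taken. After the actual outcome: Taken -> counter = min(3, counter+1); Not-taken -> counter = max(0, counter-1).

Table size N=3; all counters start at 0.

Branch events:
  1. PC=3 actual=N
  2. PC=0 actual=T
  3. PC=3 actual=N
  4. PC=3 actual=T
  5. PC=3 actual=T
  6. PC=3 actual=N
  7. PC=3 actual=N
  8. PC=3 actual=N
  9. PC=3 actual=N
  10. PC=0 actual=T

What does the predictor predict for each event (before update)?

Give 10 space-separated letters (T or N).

Ev 1: PC=3 idx=0 pred=N actual=N -> ctr[0]=0
Ev 2: PC=0 idx=0 pred=N actual=T -> ctr[0]=1
Ev 3: PC=3 idx=0 pred=N actual=N -> ctr[0]=0
Ev 4: PC=3 idx=0 pred=N actual=T -> ctr[0]=1
Ev 5: PC=3 idx=0 pred=N actual=T -> ctr[0]=2
Ev 6: PC=3 idx=0 pred=T actual=N -> ctr[0]=1
Ev 7: PC=3 idx=0 pred=N actual=N -> ctr[0]=0
Ev 8: PC=3 idx=0 pred=N actual=N -> ctr[0]=0
Ev 9: PC=3 idx=0 pred=N actual=N -> ctr[0]=0
Ev 10: PC=0 idx=0 pred=N actual=T -> ctr[0]=1

Answer: N N N N N T N N N N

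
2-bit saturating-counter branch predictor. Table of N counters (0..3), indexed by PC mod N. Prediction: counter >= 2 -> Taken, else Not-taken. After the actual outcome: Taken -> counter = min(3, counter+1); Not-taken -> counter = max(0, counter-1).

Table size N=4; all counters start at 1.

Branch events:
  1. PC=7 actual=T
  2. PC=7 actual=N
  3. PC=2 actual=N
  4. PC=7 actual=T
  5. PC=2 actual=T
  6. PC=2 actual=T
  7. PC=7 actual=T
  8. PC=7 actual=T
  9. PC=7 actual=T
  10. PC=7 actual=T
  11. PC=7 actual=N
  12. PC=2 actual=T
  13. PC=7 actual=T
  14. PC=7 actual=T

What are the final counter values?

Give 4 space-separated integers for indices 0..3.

Answer: 1 1 3 3

Derivation:
Ev 1: PC=7 idx=3 pred=N actual=T -> ctr[3]=2
Ev 2: PC=7 idx=3 pred=T actual=N -> ctr[3]=1
Ev 3: PC=2 idx=2 pred=N actual=N -> ctr[2]=0
Ev 4: PC=7 idx=3 pred=N actual=T -> ctr[3]=2
Ev 5: PC=2 idx=2 pred=N actual=T -> ctr[2]=1
Ev 6: PC=2 idx=2 pred=N actual=T -> ctr[2]=2
Ev 7: PC=7 idx=3 pred=T actual=T -> ctr[3]=3
Ev 8: PC=7 idx=3 pred=T actual=T -> ctr[3]=3
Ev 9: PC=7 idx=3 pred=T actual=T -> ctr[3]=3
Ev 10: PC=7 idx=3 pred=T actual=T -> ctr[3]=3
Ev 11: PC=7 idx=3 pred=T actual=N -> ctr[3]=2
Ev 12: PC=2 idx=2 pred=T actual=T -> ctr[2]=3
Ev 13: PC=7 idx=3 pred=T actual=T -> ctr[3]=3
Ev 14: PC=7 idx=3 pred=T actual=T -> ctr[3]=3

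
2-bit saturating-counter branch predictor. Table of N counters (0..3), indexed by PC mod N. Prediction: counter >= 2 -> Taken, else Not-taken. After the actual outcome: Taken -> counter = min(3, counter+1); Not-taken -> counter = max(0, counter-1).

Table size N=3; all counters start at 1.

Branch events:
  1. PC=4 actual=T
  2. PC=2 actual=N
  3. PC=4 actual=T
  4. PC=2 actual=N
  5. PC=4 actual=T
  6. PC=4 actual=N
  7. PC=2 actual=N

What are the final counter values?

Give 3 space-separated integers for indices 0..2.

Answer: 1 2 0

Derivation:
Ev 1: PC=4 idx=1 pred=N actual=T -> ctr[1]=2
Ev 2: PC=2 idx=2 pred=N actual=N -> ctr[2]=0
Ev 3: PC=4 idx=1 pred=T actual=T -> ctr[1]=3
Ev 4: PC=2 idx=2 pred=N actual=N -> ctr[2]=0
Ev 5: PC=4 idx=1 pred=T actual=T -> ctr[1]=3
Ev 6: PC=4 idx=1 pred=T actual=N -> ctr[1]=2
Ev 7: PC=2 idx=2 pred=N actual=N -> ctr[2]=0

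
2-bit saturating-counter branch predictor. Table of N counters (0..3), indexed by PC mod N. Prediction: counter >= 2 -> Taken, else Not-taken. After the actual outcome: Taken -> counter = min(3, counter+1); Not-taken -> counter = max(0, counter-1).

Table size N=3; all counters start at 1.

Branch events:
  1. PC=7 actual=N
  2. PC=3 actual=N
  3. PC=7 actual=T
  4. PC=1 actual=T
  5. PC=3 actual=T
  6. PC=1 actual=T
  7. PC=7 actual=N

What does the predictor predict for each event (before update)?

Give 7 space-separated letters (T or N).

Ev 1: PC=7 idx=1 pred=N actual=N -> ctr[1]=0
Ev 2: PC=3 idx=0 pred=N actual=N -> ctr[0]=0
Ev 3: PC=7 idx=1 pred=N actual=T -> ctr[1]=1
Ev 4: PC=1 idx=1 pred=N actual=T -> ctr[1]=2
Ev 5: PC=3 idx=0 pred=N actual=T -> ctr[0]=1
Ev 6: PC=1 idx=1 pred=T actual=T -> ctr[1]=3
Ev 7: PC=7 idx=1 pred=T actual=N -> ctr[1]=2

Answer: N N N N N T T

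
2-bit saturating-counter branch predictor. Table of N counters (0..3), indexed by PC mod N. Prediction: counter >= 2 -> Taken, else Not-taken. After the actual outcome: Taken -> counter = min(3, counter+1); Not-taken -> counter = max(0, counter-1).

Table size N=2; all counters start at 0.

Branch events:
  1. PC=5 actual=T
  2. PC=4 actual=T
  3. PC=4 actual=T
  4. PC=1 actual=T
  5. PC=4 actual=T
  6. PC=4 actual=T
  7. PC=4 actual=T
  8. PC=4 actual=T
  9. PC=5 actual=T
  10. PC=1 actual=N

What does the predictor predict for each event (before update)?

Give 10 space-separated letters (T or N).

Answer: N N N N T T T T T T

Derivation:
Ev 1: PC=5 idx=1 pred=N actual=T -> ctr[1]=1
Ev 2: PC=4 idx=0 pred=N actual=T -> ctr[0]=1
Ev 3: PC=4 idx=0 pred=N actual=T -> ctr[0]=2
Ev 4: PC=1 idx=1 pred=N actual=T -> ctr[1]=2
Ev 5: PC=4 idx=0 pred=T actual=T -> ctr[0]=3
Ev 6: PC=4 idx=0 pred=T actual=T -> ctr[0]=3
Ev 7: PC=4 idx=0 pred=T actual=T -> ctr[0]=3
Ev 8: PC=4 idx=0 pred=T actual=T -> ctr[0]=3
Ev 9: PC=5 idx=1 pred=T actual=T -> ctr[1]=3
Ev 10: PC=1 idx=1 pred=T actual=N -> ctr[1]=2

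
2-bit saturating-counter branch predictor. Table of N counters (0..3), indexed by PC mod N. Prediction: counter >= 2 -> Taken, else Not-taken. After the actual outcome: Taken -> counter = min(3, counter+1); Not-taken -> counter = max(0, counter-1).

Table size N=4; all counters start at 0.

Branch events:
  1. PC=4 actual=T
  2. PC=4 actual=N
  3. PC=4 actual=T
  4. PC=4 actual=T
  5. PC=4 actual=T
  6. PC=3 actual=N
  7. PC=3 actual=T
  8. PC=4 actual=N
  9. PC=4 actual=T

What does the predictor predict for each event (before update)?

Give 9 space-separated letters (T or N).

Ev 1: PC=4 idx=0 pred=N actual=T -> ctr[0]=1
Ev 2: PC=4 idx=0 pred=N actual=N -> ctr[0]=0
Ev 3: PC=4 idx=0 pred=N actual=T -> ctr[0]=1
Ev 4: PC=4 idx=0 pred=N actual=T -> ctr[0]=2
Ev 5: PC=4 idx=0 pred=T actual=T -> ctr[0]=3
Ev 6: PC=3 idx=3 pred=N actual=N -> ctr[3]=0
Ev 7: PC=3 idx=3 pred=N actual=T -> ctr[3]=1
Ev 8: PC=4 idx=0 pred=T actual=N -> ctr[0]=2
Ev 9: PC=4 idx=0 pred=T actual=T -> ctr[0]=3

Answer: N N N N T N N T T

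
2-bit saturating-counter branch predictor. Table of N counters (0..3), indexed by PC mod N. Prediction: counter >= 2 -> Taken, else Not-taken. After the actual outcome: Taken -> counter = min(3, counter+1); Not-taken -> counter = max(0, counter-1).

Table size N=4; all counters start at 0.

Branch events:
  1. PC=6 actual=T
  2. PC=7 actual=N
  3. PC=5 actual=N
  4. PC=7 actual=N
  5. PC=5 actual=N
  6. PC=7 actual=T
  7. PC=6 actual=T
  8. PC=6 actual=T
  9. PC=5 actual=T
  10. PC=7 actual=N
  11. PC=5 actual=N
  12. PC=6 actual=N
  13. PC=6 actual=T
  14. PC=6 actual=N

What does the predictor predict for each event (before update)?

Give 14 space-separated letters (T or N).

Answer: N N N N N N N T N N N T T T

Derivation:
Ev 1: PC=6 idx=2 pred=N actual=T -> ctr[2]=1
Ev 2: PC=7 idx=3 pred=N actual=N -> ctr[3]=0
Ev 3: PC=5 idx=1 pred=N actual=N -> ctr[1]=0
Ev 4: PC=7 idx=3 pred=N actual=N -> ctr[3]=0
Ev 5: PC=5 idx=1 pred=N actual=N -> ctr[1]=0
Ev 6: PC=7 idx=3 pred=N actual=T -> ctr[3]=1
Ev 7: PC=6 idx=2 pred=N actual=T -> ctr[2]=2
Ev 8: PC=6 idx=2 pred=T actual=T -> ctr[2]=3
Ev 9: PC=5 idx=1 pred=N actual=T -> ctr[1]=1
Ev 10: PC=7 idx=3 pred=N actual=N -> ctr[3]=0
Ev 11: PC=5 idx=1 pred=N actual=N -> ctr[1]=0
Ev 12: PC=6 idx=2 pred=T actual=N -> ctr[2]=2
Ev 13: PC=6 idx=2 pred=T actual=T -> ctr[2]=3
Ev 14: PC=6 idx=2 pred=T actual=N -> ctr[2]=2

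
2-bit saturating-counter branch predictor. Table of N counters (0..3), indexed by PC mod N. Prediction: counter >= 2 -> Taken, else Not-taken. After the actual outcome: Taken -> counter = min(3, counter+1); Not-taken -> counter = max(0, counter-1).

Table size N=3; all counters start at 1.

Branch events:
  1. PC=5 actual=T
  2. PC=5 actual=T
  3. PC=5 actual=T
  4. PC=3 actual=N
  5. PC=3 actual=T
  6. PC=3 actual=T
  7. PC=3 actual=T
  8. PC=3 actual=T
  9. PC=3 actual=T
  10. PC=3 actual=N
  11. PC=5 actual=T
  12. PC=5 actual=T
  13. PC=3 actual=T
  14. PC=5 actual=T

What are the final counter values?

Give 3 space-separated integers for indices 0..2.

Answer: 3 1 3

Derivation:
Ev 1: PC=5 idx=2 pred=N actual=T -> ctr[2]=2
Ev 2: PC=5 idx=2 pred=T actual=T -> ctr[2]=3
Ev 3: PC=5 idx=2 pred=T actual=T -> ctr[2]=3
Ev 4: PC=3 idx=0 pred=N actual=N -> ctr[0]=0
Ev 5: PC=3 idx=0 pred=N actual=T -> ctr[0]=1
Ev 6: PC=3 idx=0 pred=N actual=T -> ctr[0]=2
Ev 7: PC=3 idx=0 pred=T actual=T -> ctr[0]=3
Ev 8: PC=3 idx=0 pred=T actual=T -> ctr[0]=3
Ev 9: PC=3 idx=0 pred=T actual=T -> ctr[0]=3
Ev 10: PC=3 idx=0 pred=T actual=N -> ctr[0]=2
Ev 11: PC=5 idx=2 pred=T actual=T -> ctr[2]=3
Ev 12: PC=5 idx=2 pred=T actual=T -> ctr[2]=3
Ev 13: PC=3 idx=0 pred=T actual=T -> ctr[0]=3
Ev 14: PC=5 idx=2 pred=T actual=T -> ctr[2]=3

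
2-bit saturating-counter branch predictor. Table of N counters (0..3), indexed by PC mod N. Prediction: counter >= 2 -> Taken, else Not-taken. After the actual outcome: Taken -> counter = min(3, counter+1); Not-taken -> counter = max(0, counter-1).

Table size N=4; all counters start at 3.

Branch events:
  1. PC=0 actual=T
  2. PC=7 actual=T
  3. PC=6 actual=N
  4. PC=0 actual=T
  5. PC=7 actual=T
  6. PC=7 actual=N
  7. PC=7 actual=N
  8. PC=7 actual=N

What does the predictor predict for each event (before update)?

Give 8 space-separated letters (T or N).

Answer: T T T T T T T N

Derivation:
Ev 1: PC=0 idx=0 pred=T actual=T -> ctr[0]=3
Ev 2: PC=7 idx=3 pred=T actual=T -> ctr[3]=3
Ev 3: PC=6 idx=2 pred=T actual=N -> ctr[2]=2
Ev 4: PC=0 idx=0 pred=T actual=T -> ctr[0]=3
Ev 5: PC=7 idx=3 pred=T actual=T -> ctr[3]=3
Ev 6: PC=7 idx=3 pred=T actual=N -> ctr[3]=2
Ev 7: PC=7 idx=3 pred=T actual=N -> ctr[3]=1
Ev 8: PC=7 idx=3 pred=N actual=N -> ctr[3]=0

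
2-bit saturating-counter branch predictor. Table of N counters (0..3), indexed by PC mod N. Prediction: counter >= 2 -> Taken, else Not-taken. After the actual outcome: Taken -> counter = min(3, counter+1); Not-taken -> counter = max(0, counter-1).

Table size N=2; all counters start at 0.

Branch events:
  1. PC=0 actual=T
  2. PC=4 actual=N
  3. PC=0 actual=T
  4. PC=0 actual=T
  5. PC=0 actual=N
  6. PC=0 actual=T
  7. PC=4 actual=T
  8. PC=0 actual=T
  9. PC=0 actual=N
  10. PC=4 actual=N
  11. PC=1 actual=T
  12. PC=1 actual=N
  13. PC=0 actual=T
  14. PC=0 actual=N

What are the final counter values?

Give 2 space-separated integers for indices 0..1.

Answer: 1 0

Derivation:
Ev 1: PC=0 idx=0 pred=N actual=T -> ctr[0]=1
Ev 2: PC=4 idx=0 pred=N actual=N -> ctr[0]=0
Ev 3: PC=0 idx=0 pred=N actual=T -> ctr[0]=1
Ev 4: PC=0 idx=0 pred=N actual=T -> ctr[0]=2
Ev 5: PC=0 idx=0 pred=T actual=N -> ctr[0]=1
Ev 6: PC=0 idx=0 pred=N actual=T -> ctr[0]=2
Ev 7: PC=4 idx=0 pred=T actual=T -> ctr[0]=3
Ev 8: PC=0 idx=0 pred=T actual=T -> ctr[0]=3
Ev 9: PC=0 idx=0 pred=T actual=N -> ctr[0]=2
Ev 10: PC=4 idx=0 pred=T actual=N -> ctr[0]=1
Ev 11: PC=1 idx=1 pred=N actual=T -> ctr[1]=1
Ev 12: PC=1 idx=1 pred=N actual=N -> ctr[1]=0
Ev 13: PC=0 idx=0 pred=N actual=T -> ctr[0]=2
Ev 14: PC=0 idx=0 pred=T actual=N -> ctr[0]=1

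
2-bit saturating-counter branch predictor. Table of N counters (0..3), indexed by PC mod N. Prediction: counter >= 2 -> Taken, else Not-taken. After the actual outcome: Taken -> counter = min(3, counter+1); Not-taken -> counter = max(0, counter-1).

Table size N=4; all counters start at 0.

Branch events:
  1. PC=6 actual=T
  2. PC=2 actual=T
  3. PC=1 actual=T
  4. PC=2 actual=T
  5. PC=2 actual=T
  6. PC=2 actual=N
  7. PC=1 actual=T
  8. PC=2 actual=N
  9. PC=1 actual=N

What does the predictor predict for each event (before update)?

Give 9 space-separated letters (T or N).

Answer: N N N T T T N T T

Derivation:
Ev 1: PC=6 idx=2 pred=N actual=T -> ctr[2]=1
Ev 2: PC=2 idx=2 pred=N actual=T -> ctr[2]=2
Ev 3: PC=1 idx=1 pred=N actual=T -> ctr[1]=1
Ev 4: PC=2 idx=2 pred=T actual=T -> ctr[2]=3
Ev 5: PC=2 idx=2 pred=T actual=T -> ctr[2]=3
Ev 6: PC=2 idx=2 pred=T actual=N -> ctr[2]=2
Ev 7: PC=1 idx=1 pred=N actual=T -> ctr[1]=2
Ev 8: PC=2 idx=2 pred=T actual=N -> ctr[2]=1
Ev 9: PC=1 idx=1 pred=T actual=N -> ctr[1]=1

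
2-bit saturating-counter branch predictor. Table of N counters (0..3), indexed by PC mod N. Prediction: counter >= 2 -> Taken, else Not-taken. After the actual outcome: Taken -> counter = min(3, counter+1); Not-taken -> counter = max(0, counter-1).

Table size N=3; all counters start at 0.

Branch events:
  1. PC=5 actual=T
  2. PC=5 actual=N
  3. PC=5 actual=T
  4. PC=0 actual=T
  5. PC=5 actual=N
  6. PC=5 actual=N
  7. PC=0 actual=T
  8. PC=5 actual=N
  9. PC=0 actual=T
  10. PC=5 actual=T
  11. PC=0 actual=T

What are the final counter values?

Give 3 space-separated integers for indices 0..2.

Ev 1: PC=5 idx=2 pred=N actual=T -> ctr[2]=1
Ev 2: PC=5 idx=2 pred=N actual=N -> ctr[2]=0
Ev 3: PC=5 idx=2 pred=N actual=T -> ctr[2]=1
Ev 4: PC=0 idx=0 pred=N actual=T -> ctr[0]=1
Ev 5: PC=5 idx=2 pred=N actual=N -> ctr[2]=0
Ev 6: PC=5 idx=2 pred=N actual=N -> ctr[2]=0
Ev 7: PC=0 idx=0 pred=N actual=T -> ctr[0]=2
Ev 8: PC=5 idx=2 pred=N actual=N -> ctr[2]=0
Ev 9: PC=0 idx=0 pred=T actual=T -> ctr[0]=3
Ev 10: PC=5 idx=2 pred=N actual=T -> ctr[2]=1
Ev 11: PC=0 idx=0 pred=T actual=T -> ctr[0]=3

Answer: 3 0 1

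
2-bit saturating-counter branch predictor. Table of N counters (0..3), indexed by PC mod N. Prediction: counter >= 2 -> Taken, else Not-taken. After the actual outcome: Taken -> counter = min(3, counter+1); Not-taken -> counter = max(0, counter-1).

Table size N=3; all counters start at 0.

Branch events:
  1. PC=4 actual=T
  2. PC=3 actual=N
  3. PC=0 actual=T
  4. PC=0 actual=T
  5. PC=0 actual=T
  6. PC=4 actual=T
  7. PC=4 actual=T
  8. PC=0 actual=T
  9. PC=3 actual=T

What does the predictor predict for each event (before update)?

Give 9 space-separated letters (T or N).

Ev 1: PC=4 idx=1 pred=N actual=T -> ctr[1]=1
Ev 2: PC=3 idx=0 pred=N actual=N -> ctr[0]=0
Ev 3: PC=0 idx=0 pred=N actual=T -> ctr[0]=1
Ev 4: PC=0 idx=0 pred=N actual=T -> ctr[0]=2
Ev 5: PC=0 idx=0 pred=T actual=T -> ctr[0]=3
Ev 6: PC=4 idx=1 pred=N actual=T -> ctr[1]=2
Ev 7: PC=4 idx=1 pred=T actual=T -> ctr[1]=3
Ev 8: PC=0 idx=0 pred=T actual=T -> ctr[0]=3
Ev 9: PC=3 idx=0 pred=T actual=T -> ctr[0]=3

Answer: N N N N T N T T T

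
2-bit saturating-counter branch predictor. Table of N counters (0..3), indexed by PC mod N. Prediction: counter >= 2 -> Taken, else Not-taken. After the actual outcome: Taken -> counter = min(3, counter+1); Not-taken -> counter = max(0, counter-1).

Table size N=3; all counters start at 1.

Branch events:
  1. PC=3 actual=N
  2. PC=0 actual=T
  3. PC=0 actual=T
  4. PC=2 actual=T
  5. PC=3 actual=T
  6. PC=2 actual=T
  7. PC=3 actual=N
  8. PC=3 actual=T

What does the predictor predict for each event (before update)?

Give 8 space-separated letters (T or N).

Ev 1: PC=3 idx=0 pred=N actual=N -> ctr[0]=0
Ev 2: PC=0 idx=0 pred=N actual=T -> ctr[0]=1
Ev 3: PC=0 idx=0 pred=N actual=T -> ctr[0]=2
Ev 4: PC=2 idx=2 pred=N actual=T -> ctr[2]=2
Ev 5: PC=3 idx=0 pred=T actual=T -> ctr[0]=3
Ev 6: PC=2 idx=2 pred=T actual=T -> ctr[2]=3
Ev 7: PC=3 idx=0 pred=T actual=N -> ctr[0]=2
Ev 8: PC=3 idx=0 pred=T actual=T -> ctr[0]=3

Answer: N N N N T T T T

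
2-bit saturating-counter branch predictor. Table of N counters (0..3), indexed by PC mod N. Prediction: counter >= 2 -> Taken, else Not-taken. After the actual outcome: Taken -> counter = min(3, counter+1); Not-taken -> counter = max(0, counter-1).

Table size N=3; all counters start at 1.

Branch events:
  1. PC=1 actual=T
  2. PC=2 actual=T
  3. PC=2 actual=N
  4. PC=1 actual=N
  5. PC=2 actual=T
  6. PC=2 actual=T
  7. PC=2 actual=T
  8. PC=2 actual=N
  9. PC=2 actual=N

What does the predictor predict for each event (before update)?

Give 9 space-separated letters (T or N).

Ev 1: PC=1 idx=1 pred=N actual=T -> ctr[1]=2
Ev 2: PC=2 idx=2 pred=N actual=T -> ctr[2]=2
Ev 3: PC=2 idx=2 pred=T actual=N -> ctr[2]=1
Ev 4: PC=1 idx=1 pred=T actual=N -> ctr[1]=1
Ev 5: PC=2 idx=2 pred=N actual=T -> ctr[2]=2
Ev 6: PC=2 idx=2 pred=T actual=T -> ctr[2]=3
Ev 7: PC=2 idx=2 pred=T actual=T -> ctr[2]=3
Ev 8: PC=2 idx=2 pred=T actual=N -> ctr[2]=2
Ev 9: PC=2 idx=2 pred=T actual=N -> ctr[2]=1

Answer: N N T T N T T T T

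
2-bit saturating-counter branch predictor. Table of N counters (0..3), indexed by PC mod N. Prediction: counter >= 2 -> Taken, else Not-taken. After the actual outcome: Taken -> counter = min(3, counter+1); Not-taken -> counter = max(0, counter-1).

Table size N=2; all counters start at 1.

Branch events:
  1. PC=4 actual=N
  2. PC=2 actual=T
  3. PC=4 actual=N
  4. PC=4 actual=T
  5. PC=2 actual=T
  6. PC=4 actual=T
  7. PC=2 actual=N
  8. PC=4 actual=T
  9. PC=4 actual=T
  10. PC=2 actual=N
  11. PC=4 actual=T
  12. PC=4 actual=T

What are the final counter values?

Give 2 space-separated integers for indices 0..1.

Ev 1: PC=4 idx=0 pred=N actual=N -> ctr[0]=0
Ev 2: PC=2 idx=0 pred=N actual=T -> ctr[0]=1
Ev 3: PC=4 idx=0 pred=N actual=N -> ctr[0]=0
Ev 4: PC=4 idx=0 pred=N actual=T -> ctr[0]=1
Ev 5: PC=2 idx=0 pred=N actual=T -> ctr[0]=2
Ev 6: PC=4 idx=0 pred=T actual=T -> ctr[0]=3
Ev 7: PC=2 idx=0 pred=T actual=N -> ctr[0]=2
Ev 8: PC=4 idx=0 pred=T actual=T -> ctr[0]=3
Ev 9: PC=4 idx=0 pred=T actual=T -> ctr[0]=3
Ev 10: PC=2 idx=0 pred=T actual=N -> ctr[0]=2
Ev 11: PC=4 idx=0 pred=T actual=T -> ctr[0]=3
Ev 12: PC=4 idx=0 pred=T actual=T -> ctr[0]=3

Answer: 3 1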